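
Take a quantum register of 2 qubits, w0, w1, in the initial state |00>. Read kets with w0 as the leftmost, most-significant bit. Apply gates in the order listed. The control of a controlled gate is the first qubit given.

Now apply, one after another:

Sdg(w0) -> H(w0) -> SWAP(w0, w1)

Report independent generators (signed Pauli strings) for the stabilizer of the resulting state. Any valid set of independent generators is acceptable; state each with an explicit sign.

One valid set of independent stabilizer generators is +IX, +ZI (any independent generating set of the same group is equally correct).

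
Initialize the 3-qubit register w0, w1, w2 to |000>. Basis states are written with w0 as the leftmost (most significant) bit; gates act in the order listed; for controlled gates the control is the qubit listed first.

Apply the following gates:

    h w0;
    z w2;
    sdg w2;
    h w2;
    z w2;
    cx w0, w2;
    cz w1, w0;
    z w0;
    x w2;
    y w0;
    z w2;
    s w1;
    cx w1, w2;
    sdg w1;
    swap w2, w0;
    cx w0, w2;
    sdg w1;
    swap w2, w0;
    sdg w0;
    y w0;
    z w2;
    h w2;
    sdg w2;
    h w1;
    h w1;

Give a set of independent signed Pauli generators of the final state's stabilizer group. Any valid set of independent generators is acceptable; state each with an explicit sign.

One valid set of independent stabilizer generators is +YII, +IZI, +IIZ (any independent generating set of the same group is equally correct).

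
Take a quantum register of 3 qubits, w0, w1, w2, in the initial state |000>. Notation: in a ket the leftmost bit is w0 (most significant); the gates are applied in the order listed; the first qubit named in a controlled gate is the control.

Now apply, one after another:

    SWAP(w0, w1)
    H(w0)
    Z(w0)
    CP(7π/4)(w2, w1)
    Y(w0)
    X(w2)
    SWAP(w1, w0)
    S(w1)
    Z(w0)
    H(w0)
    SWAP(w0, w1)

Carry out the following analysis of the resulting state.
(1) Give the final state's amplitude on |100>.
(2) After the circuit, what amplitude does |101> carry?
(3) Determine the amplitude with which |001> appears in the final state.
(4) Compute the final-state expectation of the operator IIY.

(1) The amplitude on |100> is 0.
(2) The amplitude on |101> is -1/2.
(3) The amplitude on |001> is I/2.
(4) In the final state, IIY has expectation 0.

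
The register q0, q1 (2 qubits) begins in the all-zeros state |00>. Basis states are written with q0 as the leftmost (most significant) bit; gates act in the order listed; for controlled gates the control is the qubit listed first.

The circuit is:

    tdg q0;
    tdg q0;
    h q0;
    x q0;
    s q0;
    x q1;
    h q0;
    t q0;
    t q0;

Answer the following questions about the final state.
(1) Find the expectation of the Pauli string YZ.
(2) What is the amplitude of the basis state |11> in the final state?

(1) In the final state, YZ has expectation 0.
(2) The amplitude on |11> is 1/2 + I/2.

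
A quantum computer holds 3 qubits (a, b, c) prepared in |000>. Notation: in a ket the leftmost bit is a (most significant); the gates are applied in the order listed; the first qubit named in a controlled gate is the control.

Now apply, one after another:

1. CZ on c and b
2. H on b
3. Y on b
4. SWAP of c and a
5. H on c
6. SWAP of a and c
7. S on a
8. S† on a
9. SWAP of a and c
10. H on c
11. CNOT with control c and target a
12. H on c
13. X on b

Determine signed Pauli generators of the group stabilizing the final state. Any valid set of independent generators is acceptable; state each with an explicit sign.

The stabilizer group can be generated by -IXI, +IIX, +ZII, among other valid generating sets. Key observation: gates 5-10 undo each other exactly, leaving only the rest of the circuit to track.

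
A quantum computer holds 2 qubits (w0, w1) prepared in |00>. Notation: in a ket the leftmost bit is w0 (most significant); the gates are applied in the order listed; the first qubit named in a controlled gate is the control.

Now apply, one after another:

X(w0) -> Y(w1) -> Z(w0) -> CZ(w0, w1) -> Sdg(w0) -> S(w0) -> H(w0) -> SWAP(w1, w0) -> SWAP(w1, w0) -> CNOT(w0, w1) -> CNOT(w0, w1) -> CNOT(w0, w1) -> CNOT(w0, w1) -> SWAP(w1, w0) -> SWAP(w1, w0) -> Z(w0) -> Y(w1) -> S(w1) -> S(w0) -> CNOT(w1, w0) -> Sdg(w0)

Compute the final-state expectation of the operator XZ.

The observable XZ averages to 1. Key observation: steps 8-15 multiply out to the identity, so the circuit reduces to the remaining gates.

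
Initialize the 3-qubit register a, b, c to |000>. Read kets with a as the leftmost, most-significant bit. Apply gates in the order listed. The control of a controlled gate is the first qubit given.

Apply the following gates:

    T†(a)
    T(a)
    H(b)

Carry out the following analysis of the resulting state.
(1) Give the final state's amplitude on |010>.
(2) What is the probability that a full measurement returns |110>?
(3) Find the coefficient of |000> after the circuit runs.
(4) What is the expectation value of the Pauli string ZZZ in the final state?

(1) The amplitude on |010> is sqrt(2)/2.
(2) The probability of measuring |110> is 0.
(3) The final state's coefficient on |000> equals sqrt(2)/2.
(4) The expectation value of ZZZ is 0.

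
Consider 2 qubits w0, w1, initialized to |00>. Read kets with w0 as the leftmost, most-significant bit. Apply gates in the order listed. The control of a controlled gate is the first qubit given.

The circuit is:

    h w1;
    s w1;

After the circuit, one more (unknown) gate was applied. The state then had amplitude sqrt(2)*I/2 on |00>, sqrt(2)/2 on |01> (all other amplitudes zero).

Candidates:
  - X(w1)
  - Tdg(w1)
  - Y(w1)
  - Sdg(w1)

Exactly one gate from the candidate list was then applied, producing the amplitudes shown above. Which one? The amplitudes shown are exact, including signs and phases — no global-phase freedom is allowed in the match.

The unique candidate consistent with the amplitudes is X(w1).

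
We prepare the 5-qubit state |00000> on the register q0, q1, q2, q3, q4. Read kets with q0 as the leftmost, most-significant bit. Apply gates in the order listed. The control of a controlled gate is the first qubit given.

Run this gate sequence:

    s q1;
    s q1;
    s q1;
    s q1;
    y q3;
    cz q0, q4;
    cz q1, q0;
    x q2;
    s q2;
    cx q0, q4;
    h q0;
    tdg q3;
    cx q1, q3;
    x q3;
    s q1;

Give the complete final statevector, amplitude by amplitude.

The final amplitudes are sqrt(2)*exp(3*I*pi/4)/2 on |00100>, sqrt(2)*exp(3*I*pi/4)/2 on |10100>, and 0 on every other basis state. Key observation: gates 1-4 undo each other exactly, leaving only the rest of the circuit to track.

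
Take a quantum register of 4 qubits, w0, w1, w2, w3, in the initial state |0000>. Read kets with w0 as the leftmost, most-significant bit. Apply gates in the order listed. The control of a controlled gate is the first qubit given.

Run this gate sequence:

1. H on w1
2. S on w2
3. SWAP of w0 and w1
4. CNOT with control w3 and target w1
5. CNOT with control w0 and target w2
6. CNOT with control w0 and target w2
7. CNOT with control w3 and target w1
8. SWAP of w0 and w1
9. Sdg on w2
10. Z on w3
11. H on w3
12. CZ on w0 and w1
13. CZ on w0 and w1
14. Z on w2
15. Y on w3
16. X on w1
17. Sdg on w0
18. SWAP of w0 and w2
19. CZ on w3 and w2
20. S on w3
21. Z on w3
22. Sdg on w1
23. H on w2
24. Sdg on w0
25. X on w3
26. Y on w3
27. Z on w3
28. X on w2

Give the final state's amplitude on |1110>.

|1110> carries amplitude 0 in the final state. Key observation: gates 2-9 undo each other exactly, leaving only the rest of the circuit to track.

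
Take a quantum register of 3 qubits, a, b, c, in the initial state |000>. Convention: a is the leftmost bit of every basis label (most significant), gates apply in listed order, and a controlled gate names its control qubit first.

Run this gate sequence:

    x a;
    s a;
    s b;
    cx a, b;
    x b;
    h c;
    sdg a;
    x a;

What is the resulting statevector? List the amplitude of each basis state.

The final amplitudes are sqrt(2)/2 on |000>, sqrt(2)/2 on |001>, and 0 on every other basis state.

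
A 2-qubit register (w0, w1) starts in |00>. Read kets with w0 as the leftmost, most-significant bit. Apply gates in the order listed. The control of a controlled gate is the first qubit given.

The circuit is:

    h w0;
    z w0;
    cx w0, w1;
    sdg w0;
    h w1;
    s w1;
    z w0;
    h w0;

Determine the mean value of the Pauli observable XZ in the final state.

The observable XZ averages to 0.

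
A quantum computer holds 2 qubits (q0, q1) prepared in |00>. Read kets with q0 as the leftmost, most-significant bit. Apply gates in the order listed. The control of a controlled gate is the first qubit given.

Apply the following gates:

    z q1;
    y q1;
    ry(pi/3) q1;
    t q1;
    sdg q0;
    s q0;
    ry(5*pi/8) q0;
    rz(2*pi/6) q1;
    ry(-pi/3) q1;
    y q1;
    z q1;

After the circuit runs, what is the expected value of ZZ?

In the final state, ZZ has expectation sqrt(2 - sqrt(2))*(-3*sqrt(2) - 4 + 3*sqrt(6))/32.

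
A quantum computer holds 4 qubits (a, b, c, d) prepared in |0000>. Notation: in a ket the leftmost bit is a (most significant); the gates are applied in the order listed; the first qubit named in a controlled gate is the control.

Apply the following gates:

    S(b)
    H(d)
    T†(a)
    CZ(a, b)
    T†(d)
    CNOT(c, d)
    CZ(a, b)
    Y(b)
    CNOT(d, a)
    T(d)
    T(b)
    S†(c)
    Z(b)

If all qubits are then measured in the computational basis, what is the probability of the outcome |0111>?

The probability of measuring |0111> is 0.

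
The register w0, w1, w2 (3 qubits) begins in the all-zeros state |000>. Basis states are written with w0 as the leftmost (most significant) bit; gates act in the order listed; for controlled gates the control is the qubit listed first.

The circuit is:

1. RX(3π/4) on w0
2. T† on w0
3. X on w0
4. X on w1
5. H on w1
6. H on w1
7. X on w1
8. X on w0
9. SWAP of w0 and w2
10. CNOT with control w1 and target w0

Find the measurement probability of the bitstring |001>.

A full measurement returns |001> with probability sqrt(2)/4 + 1/2. Key observation: gates 3-8 undo each other exactly, leaving only the rest of the circuit to track.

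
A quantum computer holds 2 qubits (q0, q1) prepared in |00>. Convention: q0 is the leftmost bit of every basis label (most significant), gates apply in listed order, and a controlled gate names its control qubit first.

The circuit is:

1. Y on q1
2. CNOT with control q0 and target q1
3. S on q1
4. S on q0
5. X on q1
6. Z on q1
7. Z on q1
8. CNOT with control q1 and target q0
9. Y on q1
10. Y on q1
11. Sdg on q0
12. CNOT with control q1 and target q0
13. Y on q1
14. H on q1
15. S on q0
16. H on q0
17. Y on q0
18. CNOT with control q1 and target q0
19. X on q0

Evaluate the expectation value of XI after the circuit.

The observable XI averages to -1.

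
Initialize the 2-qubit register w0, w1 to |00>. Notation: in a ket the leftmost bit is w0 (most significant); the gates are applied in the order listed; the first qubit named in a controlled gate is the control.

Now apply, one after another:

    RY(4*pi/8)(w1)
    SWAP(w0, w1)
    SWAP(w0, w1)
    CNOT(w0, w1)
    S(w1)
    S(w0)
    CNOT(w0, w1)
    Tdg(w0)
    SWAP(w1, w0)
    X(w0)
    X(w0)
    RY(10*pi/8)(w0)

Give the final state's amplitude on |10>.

The amplitude on |10> is sqrt(2)*sqrt(sqrt(2) + 2)/4 - sqrt(2)*I*sqrt(2 - sqrt(2))/4. Key observation: gates 2-3 undo each other exactly, leaving only the rest of the circuit to track.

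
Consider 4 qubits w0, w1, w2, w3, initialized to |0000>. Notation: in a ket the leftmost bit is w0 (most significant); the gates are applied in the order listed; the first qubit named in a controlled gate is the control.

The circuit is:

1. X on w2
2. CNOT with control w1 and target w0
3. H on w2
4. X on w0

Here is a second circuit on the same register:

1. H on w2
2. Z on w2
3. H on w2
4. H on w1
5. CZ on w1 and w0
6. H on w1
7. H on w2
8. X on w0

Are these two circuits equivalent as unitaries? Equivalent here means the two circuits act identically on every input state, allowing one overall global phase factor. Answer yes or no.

No, they are not equivalent — no single phase factor reconciles the two unitaries.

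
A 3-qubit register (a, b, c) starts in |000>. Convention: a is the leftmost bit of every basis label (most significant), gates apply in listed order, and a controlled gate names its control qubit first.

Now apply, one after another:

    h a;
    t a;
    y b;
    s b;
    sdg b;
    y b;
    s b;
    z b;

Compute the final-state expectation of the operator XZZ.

In the final state, XZZ has expectation sqrt(2)/2. Key observation: the block from step 3 through step 6 cancels to the identity and can be dropped.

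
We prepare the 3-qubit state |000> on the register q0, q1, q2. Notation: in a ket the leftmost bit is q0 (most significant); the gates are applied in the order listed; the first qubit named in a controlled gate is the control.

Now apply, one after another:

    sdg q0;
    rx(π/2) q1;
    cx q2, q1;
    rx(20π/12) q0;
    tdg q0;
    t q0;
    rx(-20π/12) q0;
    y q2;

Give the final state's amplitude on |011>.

The amplitude on |011> is sqrt(2)/2. Key observation: steps 4-7 multiply out to the identity, so the circuit reduces to the remaining gates.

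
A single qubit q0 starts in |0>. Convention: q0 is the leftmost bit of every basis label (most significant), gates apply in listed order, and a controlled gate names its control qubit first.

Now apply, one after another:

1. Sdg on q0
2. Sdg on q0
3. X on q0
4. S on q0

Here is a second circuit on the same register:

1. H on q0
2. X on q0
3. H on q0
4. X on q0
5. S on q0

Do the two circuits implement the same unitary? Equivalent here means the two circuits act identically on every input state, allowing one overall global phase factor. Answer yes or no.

Yes, they are equivalent — the unitaries differ by at most a global phase.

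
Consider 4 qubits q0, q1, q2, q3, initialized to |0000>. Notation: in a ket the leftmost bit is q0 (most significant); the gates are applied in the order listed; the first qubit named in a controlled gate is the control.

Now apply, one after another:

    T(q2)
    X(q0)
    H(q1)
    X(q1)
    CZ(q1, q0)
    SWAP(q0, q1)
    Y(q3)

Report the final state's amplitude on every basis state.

The resulting statevector has amplitude sqrt(2)*I/2 on |0101>, -sqrt(2)*I/2 on |1101>, and 0 on every other basis state.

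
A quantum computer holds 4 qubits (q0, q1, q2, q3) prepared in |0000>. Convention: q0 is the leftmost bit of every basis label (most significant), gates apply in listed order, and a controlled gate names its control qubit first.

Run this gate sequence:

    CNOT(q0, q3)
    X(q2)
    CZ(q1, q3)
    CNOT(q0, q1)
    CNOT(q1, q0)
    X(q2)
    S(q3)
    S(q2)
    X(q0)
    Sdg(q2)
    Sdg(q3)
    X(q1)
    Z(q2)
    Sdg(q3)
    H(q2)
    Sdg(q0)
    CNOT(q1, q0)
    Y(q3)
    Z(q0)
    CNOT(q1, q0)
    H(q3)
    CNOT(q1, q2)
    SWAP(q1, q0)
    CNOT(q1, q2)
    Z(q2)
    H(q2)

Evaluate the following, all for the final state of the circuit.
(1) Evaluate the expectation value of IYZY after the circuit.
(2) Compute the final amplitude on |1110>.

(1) The observable IYZY averages to 0.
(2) |1110> carries amplitude sqrt(2)/2 in the final state.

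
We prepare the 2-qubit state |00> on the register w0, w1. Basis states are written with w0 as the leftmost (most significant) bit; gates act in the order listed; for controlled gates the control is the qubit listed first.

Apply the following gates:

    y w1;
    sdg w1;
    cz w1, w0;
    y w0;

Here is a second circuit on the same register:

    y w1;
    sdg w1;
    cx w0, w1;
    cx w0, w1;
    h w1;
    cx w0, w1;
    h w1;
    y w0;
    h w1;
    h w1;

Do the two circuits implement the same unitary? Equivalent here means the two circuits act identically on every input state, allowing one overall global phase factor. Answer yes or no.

Yes: on every input state the two circuits agree up to one overall phase factor.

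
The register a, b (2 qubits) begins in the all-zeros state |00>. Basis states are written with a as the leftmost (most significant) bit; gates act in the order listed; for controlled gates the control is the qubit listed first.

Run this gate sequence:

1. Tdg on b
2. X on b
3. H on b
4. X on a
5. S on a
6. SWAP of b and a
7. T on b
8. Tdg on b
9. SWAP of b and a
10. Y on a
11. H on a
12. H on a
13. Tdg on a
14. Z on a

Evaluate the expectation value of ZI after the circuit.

The expectation value of ZI is 1.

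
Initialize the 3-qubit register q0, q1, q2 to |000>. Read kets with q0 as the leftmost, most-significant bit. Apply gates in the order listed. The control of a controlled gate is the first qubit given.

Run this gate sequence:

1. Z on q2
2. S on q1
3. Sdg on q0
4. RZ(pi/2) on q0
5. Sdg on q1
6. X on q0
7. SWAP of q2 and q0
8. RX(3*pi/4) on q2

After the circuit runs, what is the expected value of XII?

In the final state, XII has expectation 0.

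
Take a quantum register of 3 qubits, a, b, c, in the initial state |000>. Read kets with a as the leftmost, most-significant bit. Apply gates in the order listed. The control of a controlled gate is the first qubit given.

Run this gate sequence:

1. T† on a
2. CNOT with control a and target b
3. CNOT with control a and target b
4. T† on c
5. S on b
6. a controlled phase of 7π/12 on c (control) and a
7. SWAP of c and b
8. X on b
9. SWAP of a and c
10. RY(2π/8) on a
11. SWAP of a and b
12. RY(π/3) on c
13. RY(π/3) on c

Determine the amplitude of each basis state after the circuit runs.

After the circuit, the state carries amplitude 0 on |000>, 0 on |001>, 0 on |010>, 0 on |011>, sqrt(sqrt(2) + 2)/4 on |100>, sqrt(3*sqrt(2) + 6)/4 on |101>, sqrt(2 - sqrt(2))/4 on |110>, sqrt(6 - 3*sqrt(2))/4 on |111>. Key observation: gates 2-3 undo each other exactly, leaving only the rest of the circuit to track.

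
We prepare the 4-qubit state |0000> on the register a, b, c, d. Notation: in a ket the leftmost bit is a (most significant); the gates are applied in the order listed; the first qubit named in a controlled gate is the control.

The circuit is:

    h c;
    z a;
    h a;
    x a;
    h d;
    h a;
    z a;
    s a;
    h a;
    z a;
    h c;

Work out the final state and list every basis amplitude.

The final amplitudes are 1/2 on |0000>, 1/2 on |0001>, -1/2 on |1000>, -1/2 on |1001>, and 0 on every other basis state.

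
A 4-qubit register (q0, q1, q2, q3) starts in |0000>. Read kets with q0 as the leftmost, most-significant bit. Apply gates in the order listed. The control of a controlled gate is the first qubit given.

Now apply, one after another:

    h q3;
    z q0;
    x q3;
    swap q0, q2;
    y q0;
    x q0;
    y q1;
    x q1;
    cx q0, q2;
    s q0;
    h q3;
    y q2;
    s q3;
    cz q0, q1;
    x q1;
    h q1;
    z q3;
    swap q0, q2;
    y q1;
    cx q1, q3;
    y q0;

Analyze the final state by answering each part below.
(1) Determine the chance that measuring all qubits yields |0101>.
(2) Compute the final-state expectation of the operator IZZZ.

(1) The probability of measuring |0101> is 1/2.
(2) The expectation value of IZZZ is 1.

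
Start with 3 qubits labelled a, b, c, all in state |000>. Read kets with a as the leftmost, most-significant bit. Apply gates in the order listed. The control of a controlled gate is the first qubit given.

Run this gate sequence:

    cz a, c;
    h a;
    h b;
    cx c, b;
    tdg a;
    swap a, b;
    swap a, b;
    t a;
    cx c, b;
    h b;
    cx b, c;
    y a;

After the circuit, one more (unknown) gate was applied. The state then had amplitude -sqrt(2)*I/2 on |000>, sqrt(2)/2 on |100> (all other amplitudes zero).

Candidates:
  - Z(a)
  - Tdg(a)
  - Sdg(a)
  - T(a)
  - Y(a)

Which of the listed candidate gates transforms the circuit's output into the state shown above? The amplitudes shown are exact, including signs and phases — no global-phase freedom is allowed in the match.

The unique candidate consistent with the amplitudes is Sdg(a). Key observation: steps 3-10 multiply out to the identity, so the circuit reduces to the remaining gates.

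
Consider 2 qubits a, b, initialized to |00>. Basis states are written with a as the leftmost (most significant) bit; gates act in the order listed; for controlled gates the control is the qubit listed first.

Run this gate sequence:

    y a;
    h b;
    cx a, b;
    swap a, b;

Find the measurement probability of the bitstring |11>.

A full measurement returns |11> with probability 1/2.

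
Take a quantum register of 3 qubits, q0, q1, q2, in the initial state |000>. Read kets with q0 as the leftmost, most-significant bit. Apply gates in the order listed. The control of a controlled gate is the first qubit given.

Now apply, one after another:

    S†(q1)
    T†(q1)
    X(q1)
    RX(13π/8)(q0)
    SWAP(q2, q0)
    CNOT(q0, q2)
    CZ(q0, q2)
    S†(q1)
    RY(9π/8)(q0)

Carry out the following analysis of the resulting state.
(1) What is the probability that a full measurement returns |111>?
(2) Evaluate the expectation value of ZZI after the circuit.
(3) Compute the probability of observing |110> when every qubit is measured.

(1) A full measurement returns |111> with probability (2 - sqrt(2 - sqrt(2)))*(sqrt(sqrt(2) + 2) + 2)/16.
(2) The observable ZZI averages to sqrt(sqrt(2) + 2)/2.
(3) A full measurement returns |110> with probability (sqrt(2 - sqrt(2)) + 2)*(sqrt(sqrt(2) + 2) + 2)/16.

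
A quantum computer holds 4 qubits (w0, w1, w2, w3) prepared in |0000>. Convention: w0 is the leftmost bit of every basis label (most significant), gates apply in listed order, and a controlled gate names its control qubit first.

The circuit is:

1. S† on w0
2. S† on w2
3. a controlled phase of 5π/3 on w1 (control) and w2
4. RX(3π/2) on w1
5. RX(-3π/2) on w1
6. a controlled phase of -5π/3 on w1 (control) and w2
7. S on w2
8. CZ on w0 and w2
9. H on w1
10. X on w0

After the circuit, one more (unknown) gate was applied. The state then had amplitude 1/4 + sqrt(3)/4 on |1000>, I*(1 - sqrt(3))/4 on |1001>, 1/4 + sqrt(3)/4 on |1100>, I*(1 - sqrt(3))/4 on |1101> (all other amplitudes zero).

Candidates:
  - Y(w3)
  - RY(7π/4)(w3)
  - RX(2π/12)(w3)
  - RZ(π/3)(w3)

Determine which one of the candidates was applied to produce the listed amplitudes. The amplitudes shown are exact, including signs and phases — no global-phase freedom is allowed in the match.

The unique candidate consistent with the amplitudes is RX(2π/12)(w3). Key observation: the block from step 2 through step 7 cancels to the identity and can be dropped.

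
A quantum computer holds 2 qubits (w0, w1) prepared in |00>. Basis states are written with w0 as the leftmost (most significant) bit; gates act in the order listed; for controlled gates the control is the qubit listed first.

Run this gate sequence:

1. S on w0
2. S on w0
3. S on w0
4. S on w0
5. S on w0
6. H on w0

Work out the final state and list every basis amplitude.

After the circuit, the state carries amplitude sqrt(2)/2 on |00>, 0 on |01>, sqrt(2)/2 on |10>, 0 on |11>. Key observation: the block from step 1 through step 4 cancels to the identity and can be dropped.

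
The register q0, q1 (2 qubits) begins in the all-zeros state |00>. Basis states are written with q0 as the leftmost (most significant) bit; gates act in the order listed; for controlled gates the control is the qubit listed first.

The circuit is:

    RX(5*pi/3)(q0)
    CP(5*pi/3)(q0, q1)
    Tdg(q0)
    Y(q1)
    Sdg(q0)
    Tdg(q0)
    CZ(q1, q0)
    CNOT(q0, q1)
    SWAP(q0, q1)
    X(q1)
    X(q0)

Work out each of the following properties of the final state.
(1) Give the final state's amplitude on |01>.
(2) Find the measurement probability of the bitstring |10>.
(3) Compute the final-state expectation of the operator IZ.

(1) |01> carries amplitude -sqrt(3)*I/2 in the final state.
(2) Outcome |10> occurs with probability 1/4.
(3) The expectation value of IZ is -1/2.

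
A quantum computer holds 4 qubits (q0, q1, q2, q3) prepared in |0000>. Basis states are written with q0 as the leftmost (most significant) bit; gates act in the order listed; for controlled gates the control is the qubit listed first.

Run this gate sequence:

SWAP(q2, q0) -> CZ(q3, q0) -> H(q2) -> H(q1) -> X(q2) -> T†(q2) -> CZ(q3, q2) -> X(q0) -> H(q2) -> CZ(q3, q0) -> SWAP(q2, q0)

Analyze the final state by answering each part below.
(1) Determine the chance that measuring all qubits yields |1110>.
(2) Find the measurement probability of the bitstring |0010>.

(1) Outcome |1110> occurs with probability 1/4 - sqrt(2)/8.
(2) The probability of measuring |0010> is sqrt(2)/8 + 1/4.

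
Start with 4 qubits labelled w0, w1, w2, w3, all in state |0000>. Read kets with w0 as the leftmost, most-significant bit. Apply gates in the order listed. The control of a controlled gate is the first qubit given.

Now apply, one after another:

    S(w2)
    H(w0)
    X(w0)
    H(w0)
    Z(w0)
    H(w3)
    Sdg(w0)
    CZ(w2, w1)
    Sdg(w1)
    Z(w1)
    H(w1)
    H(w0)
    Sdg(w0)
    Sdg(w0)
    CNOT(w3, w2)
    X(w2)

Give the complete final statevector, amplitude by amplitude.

The final amplitudes are 0 on |0000>, sqrt(2)/4 on |0001>, sqrt(2)/4 on |0010>, 0 on |0011>, 0 on |0100>, sqrt(2)/4 on |0101>, sqrt(2)/4 on |0110>, 0 on |0111>, 0 on |1000>, -sqrt(2)/4 on |1001>, -sqrt(2)/4 on |1010>, 0 on |1011>, 0 on |1100>, -sqrt(2)/4 on |1101>, -sqrt(2)/4 on |1110>, 0 on |1111>. Key observation: the block from step 2 through step 5 cancels to the identity and can be dropped.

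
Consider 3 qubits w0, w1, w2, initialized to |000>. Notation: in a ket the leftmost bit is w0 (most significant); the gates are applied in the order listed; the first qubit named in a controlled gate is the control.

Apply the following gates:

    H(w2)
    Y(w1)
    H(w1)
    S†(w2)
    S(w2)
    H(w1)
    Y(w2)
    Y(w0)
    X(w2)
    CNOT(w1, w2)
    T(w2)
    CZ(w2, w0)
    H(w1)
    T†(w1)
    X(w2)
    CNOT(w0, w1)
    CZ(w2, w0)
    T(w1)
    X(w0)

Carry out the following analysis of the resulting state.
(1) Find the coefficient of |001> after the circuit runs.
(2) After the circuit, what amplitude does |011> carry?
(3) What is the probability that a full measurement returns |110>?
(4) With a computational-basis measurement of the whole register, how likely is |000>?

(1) The amplitude on |001> is exp(I*pi/4)/2. Key observation: gates 3-6 undo each other exactly, leaving only the rest of the circuit to track.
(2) The amplitude on |011> is -exp(3*I*pi/4)/2.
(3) Outcome |110> occurs with probability 0.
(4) Outcome |000> occurs with probability 1/4.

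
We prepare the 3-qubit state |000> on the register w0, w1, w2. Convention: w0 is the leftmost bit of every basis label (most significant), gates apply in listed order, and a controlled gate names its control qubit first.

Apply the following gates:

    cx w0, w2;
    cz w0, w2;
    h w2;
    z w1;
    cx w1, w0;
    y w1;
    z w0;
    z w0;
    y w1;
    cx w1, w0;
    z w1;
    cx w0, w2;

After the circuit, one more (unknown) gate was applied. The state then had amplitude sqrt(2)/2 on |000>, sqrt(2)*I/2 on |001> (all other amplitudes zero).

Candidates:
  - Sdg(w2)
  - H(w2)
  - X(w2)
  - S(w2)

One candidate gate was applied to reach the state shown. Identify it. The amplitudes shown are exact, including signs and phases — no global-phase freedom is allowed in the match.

The unique candidate consistent with the amplitudes is S(w2).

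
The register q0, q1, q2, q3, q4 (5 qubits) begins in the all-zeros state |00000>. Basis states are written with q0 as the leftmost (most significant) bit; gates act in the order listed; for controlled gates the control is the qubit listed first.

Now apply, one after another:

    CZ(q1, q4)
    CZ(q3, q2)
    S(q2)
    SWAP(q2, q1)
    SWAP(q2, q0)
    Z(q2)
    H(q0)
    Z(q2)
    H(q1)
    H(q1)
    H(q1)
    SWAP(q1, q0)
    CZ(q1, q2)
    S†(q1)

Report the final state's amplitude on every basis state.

The resulting statevector has amplitude 1/2 on |00000>, -I/2 on |01000>, 1/2 on |10000>, -I/2 on |11000>, and 0 on every other basis state. Key observation: the block from step 10 through step 11 cancels to the identity and can be dropped.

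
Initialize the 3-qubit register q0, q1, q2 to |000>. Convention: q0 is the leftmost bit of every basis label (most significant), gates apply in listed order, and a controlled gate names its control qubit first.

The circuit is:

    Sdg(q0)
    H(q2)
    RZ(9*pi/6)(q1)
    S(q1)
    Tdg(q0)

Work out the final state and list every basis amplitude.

The final amplitudes are -sqrt(2)*exp(I*pi/4)/2 on |000>, -sqrt(2)*exp(I*pi/4)/2 on |001>, and 0 on every other basis state.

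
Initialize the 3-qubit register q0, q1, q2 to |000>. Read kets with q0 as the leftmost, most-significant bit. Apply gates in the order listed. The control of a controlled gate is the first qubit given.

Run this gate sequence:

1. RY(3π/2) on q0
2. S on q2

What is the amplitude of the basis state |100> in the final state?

The amplitude on |100> is sqrt(2)/2.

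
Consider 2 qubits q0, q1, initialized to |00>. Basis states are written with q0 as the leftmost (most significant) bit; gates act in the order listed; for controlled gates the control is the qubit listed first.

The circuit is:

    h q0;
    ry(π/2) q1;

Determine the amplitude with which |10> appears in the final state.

|10> carries amplitude 1/2 in the final state.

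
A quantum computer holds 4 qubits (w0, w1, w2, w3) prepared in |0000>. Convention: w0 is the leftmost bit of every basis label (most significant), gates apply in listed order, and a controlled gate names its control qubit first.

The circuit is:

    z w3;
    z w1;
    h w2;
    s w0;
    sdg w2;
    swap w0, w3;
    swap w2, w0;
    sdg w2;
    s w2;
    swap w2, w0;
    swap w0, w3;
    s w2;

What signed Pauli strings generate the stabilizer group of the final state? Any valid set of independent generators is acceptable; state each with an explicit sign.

The stabilizer group can be generated by +IIXI, +ZIII, +IZII, +IIIZ, among other valid generating sets. Key observation: the block from step 5 through step 12 cancels to the identity and can be dropped.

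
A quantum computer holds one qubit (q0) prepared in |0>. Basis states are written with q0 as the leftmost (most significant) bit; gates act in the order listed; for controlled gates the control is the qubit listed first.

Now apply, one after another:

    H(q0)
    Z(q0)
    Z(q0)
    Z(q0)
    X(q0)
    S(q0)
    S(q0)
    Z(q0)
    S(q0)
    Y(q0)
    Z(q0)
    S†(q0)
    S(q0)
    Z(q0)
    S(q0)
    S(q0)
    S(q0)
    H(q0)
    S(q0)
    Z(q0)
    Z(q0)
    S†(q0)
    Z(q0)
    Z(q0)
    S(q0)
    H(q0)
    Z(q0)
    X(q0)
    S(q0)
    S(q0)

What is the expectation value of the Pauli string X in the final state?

In the final state, X has expectation -1. Key observation: steps 11-14 multiply out to the identity, so the circuit reduces to the remaining gates.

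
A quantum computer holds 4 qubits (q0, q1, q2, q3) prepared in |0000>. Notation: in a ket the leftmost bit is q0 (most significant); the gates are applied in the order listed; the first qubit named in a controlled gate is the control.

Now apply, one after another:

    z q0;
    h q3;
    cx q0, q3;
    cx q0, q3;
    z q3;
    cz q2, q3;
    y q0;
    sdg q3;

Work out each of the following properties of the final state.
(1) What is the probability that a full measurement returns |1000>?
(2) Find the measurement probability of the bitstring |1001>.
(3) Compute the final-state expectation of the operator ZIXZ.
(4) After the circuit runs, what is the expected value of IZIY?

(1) A full measurement returns |1000> with probability 1/2. Key observation: the block from step 3 through step 4 cancels to the identity and can be dropped.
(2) A full measurement returns |1001> with probability 1/2.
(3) The expectation value of ZIXZ is 0.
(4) The expectation value of IZIY is 1.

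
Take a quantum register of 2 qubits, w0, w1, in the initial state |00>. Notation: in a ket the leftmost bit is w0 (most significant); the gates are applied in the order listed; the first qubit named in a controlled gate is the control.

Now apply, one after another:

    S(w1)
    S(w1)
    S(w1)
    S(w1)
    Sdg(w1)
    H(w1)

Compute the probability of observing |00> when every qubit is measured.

A full measurement returns |00> with probability 1/2. Key observation: the block from step 1 through step 4 cancels to the identity and can be dropped.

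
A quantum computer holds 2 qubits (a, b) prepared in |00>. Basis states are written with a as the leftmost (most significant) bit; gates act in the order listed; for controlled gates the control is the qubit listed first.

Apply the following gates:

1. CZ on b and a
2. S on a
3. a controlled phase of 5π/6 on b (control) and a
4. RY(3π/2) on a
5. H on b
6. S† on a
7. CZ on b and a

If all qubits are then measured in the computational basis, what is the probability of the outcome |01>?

Outcome |01> occurs with probability 1/4.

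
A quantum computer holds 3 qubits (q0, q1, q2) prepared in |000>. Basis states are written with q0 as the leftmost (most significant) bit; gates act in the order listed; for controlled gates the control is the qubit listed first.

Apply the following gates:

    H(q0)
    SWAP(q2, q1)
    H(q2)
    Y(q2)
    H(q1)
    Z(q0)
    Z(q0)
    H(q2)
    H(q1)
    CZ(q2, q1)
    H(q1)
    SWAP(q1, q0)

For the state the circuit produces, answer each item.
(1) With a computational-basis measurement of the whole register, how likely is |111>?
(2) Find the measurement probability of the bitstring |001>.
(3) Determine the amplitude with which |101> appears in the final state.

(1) The probability of measuring |111> is 1/4.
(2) The probability of measuring |001> is 1/4.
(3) The final state's coefficient on |101> equals -I/2.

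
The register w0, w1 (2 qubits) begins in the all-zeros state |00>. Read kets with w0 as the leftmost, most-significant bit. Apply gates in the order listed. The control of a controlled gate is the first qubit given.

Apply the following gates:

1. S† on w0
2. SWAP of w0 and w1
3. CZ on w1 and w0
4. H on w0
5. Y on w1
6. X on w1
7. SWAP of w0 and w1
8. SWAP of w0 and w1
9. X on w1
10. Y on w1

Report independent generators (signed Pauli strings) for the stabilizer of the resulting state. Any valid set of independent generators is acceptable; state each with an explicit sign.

One valid set of independent stabilizer generators is +XI, +IZ (any independent generating set of the same group is equally correct). Key observation: steps 5-10 multiply out to the identity, so the circuit reduces to the remaining gates.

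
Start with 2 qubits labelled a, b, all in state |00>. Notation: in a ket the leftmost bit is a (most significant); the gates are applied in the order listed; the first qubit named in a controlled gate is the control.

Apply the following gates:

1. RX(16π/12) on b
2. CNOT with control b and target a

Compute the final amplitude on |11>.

|11> carries amplitude -sqrt(3)*I/2 in the final state.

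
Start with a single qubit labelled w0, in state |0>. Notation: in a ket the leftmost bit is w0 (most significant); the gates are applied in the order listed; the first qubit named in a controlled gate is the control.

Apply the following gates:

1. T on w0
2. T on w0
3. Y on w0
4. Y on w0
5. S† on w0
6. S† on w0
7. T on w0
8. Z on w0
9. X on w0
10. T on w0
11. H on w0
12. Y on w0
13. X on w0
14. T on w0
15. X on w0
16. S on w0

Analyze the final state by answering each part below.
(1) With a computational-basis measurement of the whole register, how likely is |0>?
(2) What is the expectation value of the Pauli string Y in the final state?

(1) A full measurement returns |0> with probability 1/2.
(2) In the final state, Y has expectation sqrt(2)/2.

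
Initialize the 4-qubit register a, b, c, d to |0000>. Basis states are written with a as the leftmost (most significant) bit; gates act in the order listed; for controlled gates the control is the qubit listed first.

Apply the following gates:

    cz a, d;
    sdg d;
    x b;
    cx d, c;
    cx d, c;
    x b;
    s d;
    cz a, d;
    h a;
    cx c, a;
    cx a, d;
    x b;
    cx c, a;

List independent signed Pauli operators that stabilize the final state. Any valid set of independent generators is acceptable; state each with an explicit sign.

One valid set of independent stabilizer generators is +XIIX, +ZIIZ, -IZII, +IIZI (any independent generating set of the same group is equally correct).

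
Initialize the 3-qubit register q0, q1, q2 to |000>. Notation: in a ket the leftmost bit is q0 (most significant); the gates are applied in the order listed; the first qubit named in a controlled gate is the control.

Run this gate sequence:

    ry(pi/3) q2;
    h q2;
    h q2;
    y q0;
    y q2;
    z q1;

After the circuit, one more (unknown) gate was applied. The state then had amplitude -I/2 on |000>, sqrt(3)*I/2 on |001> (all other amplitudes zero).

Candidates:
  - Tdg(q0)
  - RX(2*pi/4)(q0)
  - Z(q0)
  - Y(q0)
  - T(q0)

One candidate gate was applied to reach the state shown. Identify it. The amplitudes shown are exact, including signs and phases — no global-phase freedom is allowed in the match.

The applied gate was Y(q0). Key observation: the block from step 2 through step 3 cancels to the identity and can be dropped.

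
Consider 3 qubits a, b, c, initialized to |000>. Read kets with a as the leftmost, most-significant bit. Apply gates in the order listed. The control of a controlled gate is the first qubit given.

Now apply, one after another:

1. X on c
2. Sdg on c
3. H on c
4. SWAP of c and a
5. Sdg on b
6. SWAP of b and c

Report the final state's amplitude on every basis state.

The resulting statevector has amplitude -sqrt(2)*I/2 on |000>, sqrt(2)*I/2 on |100>, and 0 on every other basis state.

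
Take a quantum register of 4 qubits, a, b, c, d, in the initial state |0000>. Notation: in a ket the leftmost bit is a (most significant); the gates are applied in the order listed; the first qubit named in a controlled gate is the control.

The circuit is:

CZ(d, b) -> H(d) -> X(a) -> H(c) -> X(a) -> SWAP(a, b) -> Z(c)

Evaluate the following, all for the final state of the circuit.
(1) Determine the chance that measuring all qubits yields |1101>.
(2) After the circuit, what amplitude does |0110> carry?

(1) Outcome |1101> occurs with probability 0.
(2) The amplitude on |0110> is 0.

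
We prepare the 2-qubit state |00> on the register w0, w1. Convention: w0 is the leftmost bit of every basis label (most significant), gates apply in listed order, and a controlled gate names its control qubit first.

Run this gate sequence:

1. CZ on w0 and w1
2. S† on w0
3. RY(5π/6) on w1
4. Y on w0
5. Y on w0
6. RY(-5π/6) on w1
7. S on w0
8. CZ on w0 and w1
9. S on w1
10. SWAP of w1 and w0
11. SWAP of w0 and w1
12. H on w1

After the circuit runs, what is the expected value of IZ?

The expectation value of IZ is 0. Key observation: steps 1-8 multiply out to the identity, so the circuit reduces to the remaining gates.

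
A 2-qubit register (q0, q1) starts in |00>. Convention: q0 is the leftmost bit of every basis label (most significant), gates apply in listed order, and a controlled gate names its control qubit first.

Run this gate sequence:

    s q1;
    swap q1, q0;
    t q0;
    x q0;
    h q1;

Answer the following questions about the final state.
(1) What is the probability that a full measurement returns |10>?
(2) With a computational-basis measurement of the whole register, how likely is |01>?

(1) Outcome |10> occurs with probability 1/2.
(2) Outcome |01> occurs with probability 0.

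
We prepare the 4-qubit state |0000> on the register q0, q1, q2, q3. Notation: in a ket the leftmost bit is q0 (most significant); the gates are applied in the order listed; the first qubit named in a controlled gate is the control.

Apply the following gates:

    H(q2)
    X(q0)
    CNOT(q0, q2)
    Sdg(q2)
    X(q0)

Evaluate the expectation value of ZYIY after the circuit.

The expectation value of ZYIY is 0.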